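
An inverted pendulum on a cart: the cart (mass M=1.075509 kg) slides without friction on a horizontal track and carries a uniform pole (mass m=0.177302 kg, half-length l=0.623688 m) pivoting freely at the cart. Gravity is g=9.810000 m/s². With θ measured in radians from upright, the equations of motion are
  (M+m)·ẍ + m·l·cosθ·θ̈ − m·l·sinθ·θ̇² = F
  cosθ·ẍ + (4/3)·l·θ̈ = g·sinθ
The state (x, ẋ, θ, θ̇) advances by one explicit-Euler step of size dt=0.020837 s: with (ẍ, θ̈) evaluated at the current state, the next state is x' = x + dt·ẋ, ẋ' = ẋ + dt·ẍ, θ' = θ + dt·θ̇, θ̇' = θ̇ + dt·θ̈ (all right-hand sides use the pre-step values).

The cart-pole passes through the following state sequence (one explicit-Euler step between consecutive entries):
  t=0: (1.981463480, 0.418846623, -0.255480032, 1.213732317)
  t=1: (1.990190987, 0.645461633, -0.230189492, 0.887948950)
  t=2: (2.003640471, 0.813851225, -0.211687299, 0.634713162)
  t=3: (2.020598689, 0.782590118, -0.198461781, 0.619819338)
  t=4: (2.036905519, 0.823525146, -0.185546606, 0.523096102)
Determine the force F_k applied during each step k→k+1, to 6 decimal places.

step 0→1:
  ẍ = (ẋ'−ẋ)/dt = (0.645461633−0.418846623)/0.020837 = 10.875606
  θ̈ = (θ̇'−θ̇)/dt = (0.887948950−1.213732317)/0.020837 = -15.634850
  sinθ=-0.252710, cosθ=0.967542
  F = (M+m)·ẍ + m·l·cosθ·θ̈ − m·l·sinθ·θ̇² = 13.625079 + -1.672802 − -0.041167 = 11.993444
step 1→2:
  ẍ = (ẋ'−ẋ)/dt = (0.813851225−0.645461633)/0.020837 = 8.081278
  θ̈ = (θ̇'−θ̇)/dt = (0.634713162−0.887948950)/0.020837 = -12.153179
  sinθ=-0.228162, cosθ=0.973623
  F = (M+m)·ẍ + m·l·cosθ·θ̈ − m·l·sinθ·θ̇² = 10.124314 + -1.308464 − -0.019893 = 8.835743
step 2→3:
  ẍ = (ẋ'−ẋ)/dt = (0.782590118−0.813851225)/0.020837 = -1.500269
  θ̈ = (θ̇'−θ̇)/dt = (0.619819338−0.634713162)/0.020837 = -0.714778
  sinθ=-0.210110, cosθ=0.977678
  F = (M+m)·ẍ + m·l·cosθ·θ̈ − m·l·sinθ·θ̇² = -1.879554 + -0.077277 − -0.009360 = -1.947470
step 3→4:
  ẍ = (ẋ'−ẋ)/dt = (0.823525146−0.782590118)/0.020837 = 1.964536
  θ̈ = (θ̇'−θ̇)/dt = (0.523096102−0.619819338)/0.020837 = -4.641898
  sinθ=-0.197162, cosθ=0.980371
  F = (M+m)·ẍ + m·l·cosθ·θ̈ − m·l·sinθ·θ̇² = 2.461192 + -0.503231 − -0.008376 = 1.966337

F_0 = 11.993444 N
F_1 = 8.835743 N
F_2 = -1.947470 N
F_3 = 1.966337 N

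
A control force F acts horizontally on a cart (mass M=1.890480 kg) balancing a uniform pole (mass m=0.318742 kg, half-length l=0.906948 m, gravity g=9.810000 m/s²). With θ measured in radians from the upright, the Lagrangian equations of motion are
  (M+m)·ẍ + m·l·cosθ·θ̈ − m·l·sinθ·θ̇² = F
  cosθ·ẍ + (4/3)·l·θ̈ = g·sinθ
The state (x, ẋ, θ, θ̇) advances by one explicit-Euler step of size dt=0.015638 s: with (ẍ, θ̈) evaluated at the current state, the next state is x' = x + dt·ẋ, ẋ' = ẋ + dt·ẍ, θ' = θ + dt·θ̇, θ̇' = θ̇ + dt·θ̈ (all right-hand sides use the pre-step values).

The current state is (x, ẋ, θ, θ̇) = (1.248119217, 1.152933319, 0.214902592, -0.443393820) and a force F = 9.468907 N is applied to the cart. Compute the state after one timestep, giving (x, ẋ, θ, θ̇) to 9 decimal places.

sinθ=0.213252262, cosθ=0.976997171
temp = (F + m·l·θ̇²·sinθ)/(M+m) = (9.468907 + 0.012119776)/2.209222 = 4.291568152
θ̈ = (g·sinθ − cosθ·temp)/(l·(4/3 − m·cos²θ/(M+m))) = -1.937401901
ẍ = temp − m·l·θ̈·cosθ/(M+m) = 4.539250667
Euler: x'=1.248119217+0.015638·1.152933319=1.266148788, ẋ'=1.152933319+0.015638·4.539250667=1.223918121
       θ'=0.214902592+0.015638·-0.443393820=0.207968799, θ̇'=-0.443393820+0.015638·-1.937401901=-0.473690911

(1.266148788, 1.223918121, 0.207968799, -0.473690911)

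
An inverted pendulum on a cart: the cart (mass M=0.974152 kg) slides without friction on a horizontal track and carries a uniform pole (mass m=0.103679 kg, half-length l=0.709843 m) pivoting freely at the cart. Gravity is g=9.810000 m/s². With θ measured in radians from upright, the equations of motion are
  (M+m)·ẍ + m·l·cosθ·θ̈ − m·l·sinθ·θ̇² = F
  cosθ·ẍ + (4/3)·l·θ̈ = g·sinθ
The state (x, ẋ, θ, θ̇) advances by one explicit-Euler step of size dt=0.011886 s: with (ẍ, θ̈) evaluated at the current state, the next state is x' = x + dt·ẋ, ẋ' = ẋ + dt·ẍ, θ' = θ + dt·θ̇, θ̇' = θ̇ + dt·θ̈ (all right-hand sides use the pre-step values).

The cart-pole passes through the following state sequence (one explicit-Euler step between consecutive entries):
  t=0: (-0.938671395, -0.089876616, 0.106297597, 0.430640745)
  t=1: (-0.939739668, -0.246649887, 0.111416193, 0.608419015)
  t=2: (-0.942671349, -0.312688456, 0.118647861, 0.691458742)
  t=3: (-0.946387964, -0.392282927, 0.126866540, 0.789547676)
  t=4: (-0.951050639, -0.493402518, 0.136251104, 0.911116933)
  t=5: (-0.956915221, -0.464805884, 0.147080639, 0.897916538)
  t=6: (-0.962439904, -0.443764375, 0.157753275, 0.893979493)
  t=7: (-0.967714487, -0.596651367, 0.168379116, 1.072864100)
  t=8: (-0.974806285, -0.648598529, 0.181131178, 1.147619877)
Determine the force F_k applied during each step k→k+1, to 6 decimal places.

step 0→1:
  ẍ = (ẋ'−ẋ)/dt = (-0.246649887−-0.089876616)/0.011886 = -13.189742
  θ̈ = (θ̇'−θ̇)/dt = (0.608419015−0.430640745)/0.011886 = 14.956947
  sinθ=0.106098, cosθ=0.994356
  F = (M+m)·ẍ + m·l·cosθ·θ̈ − m·l·sinθ·θ̇² = -14.216313 + 1.094556 − 0.001448 = -13.123205
step 1→2:
  ẍ = (ẋ'−ẋ)/dt = (-0.312688456−-0.246649887)/0.011886 = -5.555996
  θ̈ = (θ̇'−θ̇)/dt = (0.691458742−0.608419015)/0.011886 = 6.986348
  sinθ=0.111186, cosθ=0.993800
  F = (M+m)·ẍ + m·l·cosθ·θ̈ − m·l·sinθ·θ̇² = -5.988425 + 0.510978 − 0.003029 = -5.480476
step 2→3:
  ẍ = (ẋ'−ẋ)/dt = (-0.392282927−-0.312688456)/0.011886 = -6.696489
  θ̈ = (θ̇'−θ̇)/dt = (0.789547676−0.691458742)/0.011886 = 8.252476
  sinθ=0.118370, cosθ=0.992970
  F = (M+m)·ẍ + m·l·cosθ·θ̈ − m·l·sinθ·θ̇² = -7.217684 + 0.603078 − 0.004165 = -6.618771
step 3→4:
  ẍ = (ẋ'−ẋ)/dt = (-0.493402518−-0.392282927)/0.011886 = -8.507453
  θ̈ = (θ̇'−θ̇)/dt = (0.911116933−0.789547676)/0.011886 = 10.227937
  sinθ=0.126526, cosθ=0.991963
  F = (M+m)·ẍ + m·l·cosθ·θ̈ − m·l·sinθ·θ̇² = -9.169597 + 0.746684 − 0.005805 = -8.428718
step 4→5:
  ẍ = (ẋ'−ẋ)/dt = (-0.464805884−-0.493402518)/0.011886 = 2.405909
  θ̈ = (θ̇'−θ̇)/dt = (0.897916538−0.911116933)/0.011886 = -1.110583
  sinθ=0.135830, cosθ=0.990732
  F = (M+m)·ẍ + m·l·cosθ·θ̈ − m·l·sinθ·θ̇² = 2.593163 + -0.080977 − 0.008298 = 2.503888
step 5→6:
  ẍ = (ẋ'−ẋ)/dt = (-0.443764375−-0.464805884)/0.011886 = 1.770277
  θ̈ = (θ̇'−θ̇)/dt = (0.893979493−0.897916538)/0.011886 = -0.331234
  sinθ=0.146551, cosθ=0.989203
  F = (M+m)·ẍ + m·l·cosθ·θ̈ − m·l·sinθ·θ̇² = 1.908059 + -0.024114 − 0.008696 = 1.875249
step 6→7:
  ẍ = (ẋ'−ẋ)/dt = (-0.596651367−-0.443764375)/0.011886 = -12.862779
  θ̈ = (θ̇'−θ̇)/dt = (1.072864100−0.893979493)/0.011886 = 15.050026
  sinθ=0.157100, cosθ=0.987583
  F = (M+m)·ẍ + m·l·cosθ·θ̈ − m·l·sinθ·θ̇² = -13.863902 + 1.093865 − 0.009240 = -12.779277
step 7→8:
  ẍ = (ẋ'−ẋ)/dt = (-0.648598529−-0.596651367)/0.011886 = -4.370449
  θ̈ = (θ̇'−θ̇)/dt = (1.147619877−1.072864100)/0.011886 = 6.289397
  sinθ=0.167585, cosθ=0.985858
  F = (M+m)·ẍ + m·l·cosθ·θ̈ − m·l·sinθ·θ̇² = -4.710606 + 0.456327 − 0.014196 = -4.268475

F_0 = -13.123205 N
F_1 = -5.480476 N
F_2 = -6.618771 N
F_3 = -8.428718 N
F_4 = 2.503888 N
F_5 = 1.875249 N
F_6 = -12.779277 N
F_7 = -4.268475 N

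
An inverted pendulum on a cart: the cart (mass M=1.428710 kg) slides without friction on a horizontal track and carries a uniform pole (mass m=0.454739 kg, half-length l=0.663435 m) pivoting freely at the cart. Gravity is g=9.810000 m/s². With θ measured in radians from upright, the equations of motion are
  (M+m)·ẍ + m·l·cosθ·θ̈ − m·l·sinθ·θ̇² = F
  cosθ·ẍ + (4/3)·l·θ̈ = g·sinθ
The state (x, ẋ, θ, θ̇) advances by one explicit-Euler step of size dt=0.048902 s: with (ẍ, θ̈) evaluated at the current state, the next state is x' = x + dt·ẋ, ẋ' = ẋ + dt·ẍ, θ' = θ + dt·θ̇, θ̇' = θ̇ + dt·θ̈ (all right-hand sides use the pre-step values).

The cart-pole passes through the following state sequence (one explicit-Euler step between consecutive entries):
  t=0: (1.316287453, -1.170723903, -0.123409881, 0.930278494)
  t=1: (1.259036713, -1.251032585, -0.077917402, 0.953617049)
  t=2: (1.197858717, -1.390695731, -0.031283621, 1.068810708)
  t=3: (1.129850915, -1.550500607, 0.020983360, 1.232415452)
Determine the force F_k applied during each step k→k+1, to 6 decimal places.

step 0→1:
  ẍ = (ẋ'−ẋ)/dt = (-1.251032585−-1.170723903)/0.048902 = -1.642237
  θ̈ = (θ̇'−θ̇)/dt = (0.953617049−0.930278494)/0.048902 = 0.477252
  sinθ=-0.123097, cosθ=0.992395
  F = (M+m)·ẍ + m·l·cosθ·θ̈ − m·l·sinθ·θ̇² = -3.093070 + 0.142887 − -0.032139 = -2.918044
step 1→2:
  ẍ = (ẋ'−ẋ)/dt = (-1.390695731−-1.251032585)/0.048902 = -2.855980
  θ̈ = (θ̇'−θ̇)/dt = (1.068810708−0.953617049)/0.048902 = 2.355602
  sinθ=-0.077839, cosθ=0.996966
  F = (M+m)·ẍ + m·l·cosθ·θ̈ − m·l·sinθ·θ̇² = -5.379093 + 0.708505 − -0.021355 = -4.649233
step 2→3:
  ẍ = (ẋ'−ẋ)/dt = (-1.550500607−-1.390695731)/0.048902 = -3.267860
  θ̈ = (θ̇'−θ̇)/dt = (1.232415452−1.068810708)/0.048902 = 3.345563
  sinθ=-0.031279, cosθ=0.999511
  F = (M+m)·ẍ + m·l·cosθ·θ̈ − m·l·sinθ·θ̇² = -6.154847 + 1.008828 − -0.010780 = -5.135239

F_0 = -2.918044 N
F_1 = -4.649233 N
F_2 = -5.135239 N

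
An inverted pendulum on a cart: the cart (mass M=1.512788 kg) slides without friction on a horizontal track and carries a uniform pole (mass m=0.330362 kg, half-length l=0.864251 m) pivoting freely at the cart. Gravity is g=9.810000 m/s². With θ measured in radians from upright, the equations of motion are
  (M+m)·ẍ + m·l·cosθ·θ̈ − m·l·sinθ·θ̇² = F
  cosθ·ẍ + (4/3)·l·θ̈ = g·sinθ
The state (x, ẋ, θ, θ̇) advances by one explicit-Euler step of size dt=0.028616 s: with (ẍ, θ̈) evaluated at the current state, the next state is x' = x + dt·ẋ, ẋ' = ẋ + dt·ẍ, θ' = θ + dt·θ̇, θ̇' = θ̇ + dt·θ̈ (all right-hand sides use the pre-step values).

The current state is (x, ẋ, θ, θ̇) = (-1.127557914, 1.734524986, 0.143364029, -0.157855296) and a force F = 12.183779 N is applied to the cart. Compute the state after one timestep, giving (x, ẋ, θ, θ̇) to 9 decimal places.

(-1.077922747, 1.946245060, 0.138846842, -0.304896067)

sinθ=0.142873434, cosθ=0.989740967
temp = (F + m·l·θ̇²·sinθ)/(M+m) = (12.183779 + 0.001016482)/1.843150 = 6.610853963
θ̈ = (g·sinθ − cosθ·temp)/(l·(4/3 − m·cos²θ/(M+m))) = -5.138411066
ẍ = temp − m·l·θ̈·cosθ/(M+m) = 7.398660696
Euler: x'=-1.127557914+0.028616·1.734524986=-1.077922747, ẋ'=1.734524986+0.028616·7.398660696=1.946245060
       θ'=0.143364029+0.028616·-0.157855296=0.138846842, θ̇'=-0.157855296+0.028616·-5.138411066=-0.304896067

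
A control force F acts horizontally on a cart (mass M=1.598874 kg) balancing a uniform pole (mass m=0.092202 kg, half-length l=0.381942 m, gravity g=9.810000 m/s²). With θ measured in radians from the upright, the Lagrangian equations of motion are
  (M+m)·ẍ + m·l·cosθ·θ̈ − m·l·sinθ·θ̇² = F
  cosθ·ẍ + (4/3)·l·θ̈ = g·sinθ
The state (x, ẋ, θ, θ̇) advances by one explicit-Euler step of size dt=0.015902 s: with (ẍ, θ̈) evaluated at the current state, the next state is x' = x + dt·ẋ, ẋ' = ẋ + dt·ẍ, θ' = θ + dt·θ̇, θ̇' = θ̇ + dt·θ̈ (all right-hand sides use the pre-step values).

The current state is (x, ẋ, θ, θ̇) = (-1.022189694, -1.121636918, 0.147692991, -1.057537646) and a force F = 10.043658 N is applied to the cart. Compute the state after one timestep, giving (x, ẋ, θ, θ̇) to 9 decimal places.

sinθ=0.147156633, cosθ=0.989113201
temp = (F + m·l·θ̇²·sinθ)/(M+m) = (10.043658 + 0.005795745)/1.691076 = 5.942638737
θ̈ = (g·sinθ − cosθ·temp)/(l·(4/3 − m·cos²θ/(M+m))) = -9.070351825
ẍ = temp − m·l·θ̈·cosθ/(M+m) = 6.129467942
Euler: x'=-1.022189694+0.015902·-1.121636918=-1.040025964, ẋ'=-1.121636918+0.015902·6.129467942=-1.024166119
       θ'=0.147692991+0.015902·-1.057537646=0.130876027, θ̇'=-1.057537646+0.015902·-9.070351825=-1.201774381

(-1.040025964, -1.024166119, 0.130876027, -1.201774381)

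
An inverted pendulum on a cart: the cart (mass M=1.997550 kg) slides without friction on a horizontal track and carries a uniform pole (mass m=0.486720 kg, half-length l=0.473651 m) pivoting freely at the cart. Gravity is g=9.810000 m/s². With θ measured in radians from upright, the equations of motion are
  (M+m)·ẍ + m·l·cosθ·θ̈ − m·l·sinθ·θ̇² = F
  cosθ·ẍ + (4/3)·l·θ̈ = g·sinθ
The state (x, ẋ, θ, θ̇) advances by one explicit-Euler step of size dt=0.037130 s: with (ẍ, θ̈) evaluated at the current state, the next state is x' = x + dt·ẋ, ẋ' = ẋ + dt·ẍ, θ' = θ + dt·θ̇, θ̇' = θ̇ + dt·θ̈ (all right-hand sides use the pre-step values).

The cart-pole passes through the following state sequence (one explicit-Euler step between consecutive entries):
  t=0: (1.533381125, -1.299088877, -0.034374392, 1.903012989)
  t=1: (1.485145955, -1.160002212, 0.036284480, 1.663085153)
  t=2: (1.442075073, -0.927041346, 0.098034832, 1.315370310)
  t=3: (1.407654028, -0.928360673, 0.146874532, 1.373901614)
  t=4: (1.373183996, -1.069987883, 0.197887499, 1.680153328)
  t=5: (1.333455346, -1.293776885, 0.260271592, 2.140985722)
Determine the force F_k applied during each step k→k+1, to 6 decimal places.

F_0 = 7.845812 N
F_1 = 13.406168 N
F_2 = 0.234355 N
F_3 = -7.658581 N
F_4 = -12.295663 N

step 0→1:
  ẍ = (ẋ'−ẋ)/dt = (-1.160002212−-1.299088877)/0.037130 = 3.745938
  θ̈ = (θ̇'−θ̇)/dt = (1.663085153−1.903012989)/0.037130 = -6.461832
  sinθ=-0.034368, cosθ=0.999409
  F = (M+m)·ẍ + m·l·cosθ·θ̈ − m·l·sinθ·θ̇² = 9.305921 + -1.488801 − -0.028693 = 7.845812
step 1→2:
  ẍ = (ẋ'−ẋ)/dt = (-0.927041346−-1.160002212)/0.037130 = 6.274195
  θ̈ = (θ̇'−θ̇)/dt = (1.315370310−1.663085153)/0.037130 = -9.364795
  sinθ=0.036277, cosθ=0.999342
  F = (M+m)·ẍ + m·l·cosθ·θ̈ − m·l·sinθ·θ̇² = 15.586795 + -2.157496 − 0.023131 = 13.406168
step 2→3:
  ẍ = (ẋ'−ẋ)/dt = (-0.928360673−-0.927041346)/0.037130 = -0.035533
  θ̈ = (θ̇'−θ̇)/dt = (1.373901614−1.315370310)/0.037130 = 1.576388
  sinθ=0.097878, cosθ=0.995198
  F = (M+m)·ẍ + m·l·cosθ·θ̈ − m·l·sinθ·θ̇² = -0.088273 + 0.361668 − 0.039041 = 0.234355
step 3→4:
  ẍ = (ẋ'−ẋ)/dt = (-1.069987883−-0.928360673)/0.037130 = -3.814361
  θ̈ = (θ̇'−θ̇)/dt = (1.680153328−1.373901614)/0.037130 = 8.248094
  sinθ=0.146347, cosθ=0.989233
  F = (M+m)·ẍ + m·l·cosθ·θ̈ − m·l·sinθ·θ̇² = -9.475902 + 1.881005 − 0.063684 = -7.658581
step 4→5:
  ẍ = (ẋ'−ẋ)/dt = (-1.293776885−-1.069987883)/0.037130 = -6.027175
  θ̈ = (θ̇'−θ̇)/dt = (2.140985722−1.680153328)/0.037130 = 12.411322
  sinθ=0.196598, cosθ=0.980484
  F = (M+m)·ẍ + m·l·cosθ·θ̈ − m·l·sinθ·θ̇² = -14.973130 + 2.805409 − 0.127943 = -12.295663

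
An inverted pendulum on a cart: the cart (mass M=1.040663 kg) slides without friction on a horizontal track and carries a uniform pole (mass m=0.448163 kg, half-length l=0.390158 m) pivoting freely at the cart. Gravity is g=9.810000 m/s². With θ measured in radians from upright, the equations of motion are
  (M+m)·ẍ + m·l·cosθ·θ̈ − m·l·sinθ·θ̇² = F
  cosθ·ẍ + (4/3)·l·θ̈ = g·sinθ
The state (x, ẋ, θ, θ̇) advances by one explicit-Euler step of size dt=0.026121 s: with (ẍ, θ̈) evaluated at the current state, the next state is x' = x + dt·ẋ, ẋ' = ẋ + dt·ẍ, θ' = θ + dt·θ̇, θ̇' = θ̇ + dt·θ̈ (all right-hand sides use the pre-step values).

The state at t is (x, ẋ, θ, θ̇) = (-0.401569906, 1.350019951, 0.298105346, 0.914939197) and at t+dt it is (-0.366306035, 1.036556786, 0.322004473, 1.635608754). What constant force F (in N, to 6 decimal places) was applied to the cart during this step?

F = -13.298138 N

ẍ = (ẋ'−ẋ)/dt = (1.036556786−1.350019951)/0.026121 = -12.000427
θ̈ = (θ̇'−θ̇)/dt = (1.635608754−0.914939197)/0.026121 = 27.589662
sinθ=0.293710, cosθ=0.955895
F = (M+m)·ẍ + m·l·cosθ·θ̈ − m·l·sinθ·θ̇² = -17.866548 + 4.611402 − 0.042991 = -13.298138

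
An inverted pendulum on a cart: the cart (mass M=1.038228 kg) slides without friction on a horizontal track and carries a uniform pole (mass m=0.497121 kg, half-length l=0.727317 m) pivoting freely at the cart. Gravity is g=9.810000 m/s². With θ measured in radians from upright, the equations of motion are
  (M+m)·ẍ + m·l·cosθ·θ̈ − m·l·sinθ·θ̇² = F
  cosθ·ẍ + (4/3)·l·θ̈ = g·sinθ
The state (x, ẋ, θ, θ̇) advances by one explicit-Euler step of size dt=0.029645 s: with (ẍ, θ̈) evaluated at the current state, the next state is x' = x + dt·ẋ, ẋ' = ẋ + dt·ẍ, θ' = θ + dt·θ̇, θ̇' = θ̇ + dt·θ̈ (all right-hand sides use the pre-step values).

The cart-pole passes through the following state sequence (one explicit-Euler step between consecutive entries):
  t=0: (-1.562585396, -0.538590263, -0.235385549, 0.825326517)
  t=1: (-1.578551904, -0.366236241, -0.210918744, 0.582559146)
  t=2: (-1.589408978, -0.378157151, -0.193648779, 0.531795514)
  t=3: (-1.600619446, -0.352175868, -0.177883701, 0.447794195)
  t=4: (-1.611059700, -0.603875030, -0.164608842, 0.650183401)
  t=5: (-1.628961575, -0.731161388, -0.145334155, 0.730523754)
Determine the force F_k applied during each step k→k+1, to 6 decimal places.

step 0→1:
  ẍ = (ẋ'−ẋ)/dt = (-0.366236241−-0.538590263)/0.029645 = 5.813932
  θ̈ = (θ̇'−θ̇)/dt = (0.582559146−0.825326517)/0.029645 = -8.189151
  sinθ=-0.233218, cosθ=0.972424
  F = (M+m)·ẍ + m·l·cosθ·θ̈ − m·l·sinθ·θ̇² = 8.926415 + -2.879258 − -0.057438 = 6.104595
step 1→2:
  ẍ = (ẋ'−ẋ)/dt = (-0.378157151−-0.366236241)/0.029645 = -0.402122
  θ̈ = (θ̇'−θ̇)/dt = (0.531795514−0.582559146)/0.029645 = -1.712384
  sinθ=-0.209358, cosθ=0.977839
  F = (M+m)·ẍ + m·l·cosθ·θ̈ − m·l·sinθ·θ̇² = -0.617398 + -0.605417 − -0.025690 = -1.197125
step 2→3:
  ẍ = (ẋ'−ẋ)/dt = (-0.352175868−-0.378157151)/0.029645 = 0.876414
  θ̈ = (θ̇'−θ̇)/dt = (0.447794195−0.531795514)/0.029645 = -2.833575
  sinθ=-0.192441, cosθ=0.981309
  F = (M+m)·ẍ + m·l·cosθ·θ̈ − m·l·sinθ·θ̇² = 1.345601 + -1.005370 − -0.019678 = 0.359908
step 3→4:
  ẍ = (ẋ'−ẋ)/dt = (-0.603875030−-0.352175868)/0.029645 = -8.490442
  θ̈ = (θ̇'−θ̇)/dt = (0.650183401−0.447794195)/0.029645 = 6.827094
  sinθ=-0.176947, cosθ=0.984220
  F = (M+m)·ẍ + m·l·cosθ·θ̈ − m·l·sinθ·θ̇² = -13.035792 + 2.429484 − -0.012829 = -10.593479
step 4→5:
  ẍ = (ẋ'−ẋ)/dt = (-0.731161388−-0.603875030)/0.029645 = -4.293687
  θ̈ = (θ̇'−θ̇)/dt = (0.730523754−0.650183401)/0.029645 = 2.710081
  sinθ=-0.163866, cosθ=0.986483
  F = (M+m)·ẍ + m·l·cosθ·θ̈ − m·l·sinθ·θ̇² = -6.592308 + 0.966624 − -0.025047 = -5.600638

F_0 = 6.104595 N
F_1 = -1.197125 N
F_2 = 0.359908 N
F_3 = -10.593479 N
F_4 = -5.600638 N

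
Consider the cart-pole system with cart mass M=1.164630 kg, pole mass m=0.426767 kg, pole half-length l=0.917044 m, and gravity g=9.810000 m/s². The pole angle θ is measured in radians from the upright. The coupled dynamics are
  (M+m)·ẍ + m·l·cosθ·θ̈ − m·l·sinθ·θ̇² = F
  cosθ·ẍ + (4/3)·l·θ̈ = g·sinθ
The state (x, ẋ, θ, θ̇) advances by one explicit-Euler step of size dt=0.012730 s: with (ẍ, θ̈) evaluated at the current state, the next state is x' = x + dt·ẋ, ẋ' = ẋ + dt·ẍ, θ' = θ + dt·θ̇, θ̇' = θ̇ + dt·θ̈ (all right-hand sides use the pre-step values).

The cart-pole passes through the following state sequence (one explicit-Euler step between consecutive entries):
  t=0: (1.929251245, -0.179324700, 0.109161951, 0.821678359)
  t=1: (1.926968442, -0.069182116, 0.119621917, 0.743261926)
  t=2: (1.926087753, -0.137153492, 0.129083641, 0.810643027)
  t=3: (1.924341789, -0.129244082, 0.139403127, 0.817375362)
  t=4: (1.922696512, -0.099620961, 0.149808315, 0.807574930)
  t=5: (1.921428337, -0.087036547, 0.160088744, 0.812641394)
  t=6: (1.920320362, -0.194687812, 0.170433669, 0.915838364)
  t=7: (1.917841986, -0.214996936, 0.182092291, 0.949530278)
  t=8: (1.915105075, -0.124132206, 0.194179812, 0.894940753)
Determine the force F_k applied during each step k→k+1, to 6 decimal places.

step 0→1:
  ẍ = (ẋ'−ẋ)/dt = (-0.069182116−-0.179324700)/0.012730 = 8.652206
  θ̈ = (θ̇'−θ̇)/dt = (0.743261926−0.821678359)/0.012730 = -6.159971
  sinθ=0.108945, cosθ=0.994048
  F = (M+m)·ẍ + m·l·cosθ·θ̈ − m·l·sinθ·θ̇² = 13.769095 + -2.396442 − 0.028787 = 11.343866
step 1→2:
  ẍ = (ẋ'−ẋ)/dt = (-0.137153492−-0.069182116)/0.012730 = -5.339464
  θ̈ = (θ̇'−θ̇)/dt = (0.810643027−0.743261926)/0.012730 = 5.293095
  sinθ=0.119337, cosθ=0.992854
  F = (M+m)·ẍ + m·l·cosθ·θ̈ − m·l·sinθ·θ̇² = -8.497207 + 2.056724 − 0.025801 = -6.466284
step 2→3:
  ẍ = (ẋ'−ẋ)/dt = (-0.129244082−-0.137153492)/0.012730 = 0.621321
  θ̈ = (θ̇'−θ̇)/dt = (0.817375362−0.810643027)/0.012730 = 0.528856
  sinθ=0.128725, cosθ=0.991680
  F = (M+m)·ẍ + m·l·cosθ·θ̈ − m·l·sinθ·θ̇² = 0.988768 + 0.205253 − 0.033106 = 1.160915
step 3→4:
  ẍ = (ẋ'−ẋ)/dt = (-0.099620961−-0.129244082)/0.012730 = 2.327032
  θ̈ = (θ̇'−θ̇)/dt = (0.807574930−0.817375362)/0.012730 = -0.769869
  sinθ=0.138952, cosθ=0.990299
  F = (M+m)·ẍ + m·l·cosθ·θ̈ − m·l·sinθ·θ̇² = 3.703232 + -0.298376 − 0.036332 = 3.368524
step 4→5:
  ẍ = (ẋ'−ẋ)/dt = (-0.087036547−-0.099620961)/0.012730 = 0.988564
  θ̈ = (θ̇'−θ̇)/dt = (0.812641394−0.807574930)/0.012730 = 0.397994
  sinθ=0.149249, cosθ=0.988800
  F = (M+m)·ẍ + m·l·cosθ·θ̈ − m·l·sinθ·θ̇² = 1.573197 + 0.154016 − 0.038094 = 1.689119
step 5→6:
  ẍ = (ẋ'−ẋ)/dt = (-0.194687812−-0.087036547)/0.012730 = -8.456502
  θ̈ = (θ̇'−θ̇)/dt = (0.915838364−0.812641394)/0.012730 = 8.106596
  sinθ=0.159406, cosθ=0.987213
  F = (M+m)·ẍ + m·l·cosθ·θ̈ − m·l·sinθ·θ̇² = -13.457651 + 3.132063 − 0.041199 = -10.366787
step 6→7:
  ẍ = (ẋ'−ẋ)/dt = (-0.214996936−-0.194687812)/0.012730 = -1.595375
  θ̈ = (θ̇'−θ̇)/dt = (0.949530278−0.915838364)/0.012730 = 2.646655
  sinθ=0.169610, cosθ=0.985511
  F = (M+m)·ẍ + m·l·cosθ·θ̈ − m·l·sinθ·θ̇² = -2.538875 + 1.020798 − 0.055676 = -1.573753
step 7→8:
  ẍ = (ẋ'−ẋ)/dt = (-0.124132206−-0.214996936)/0.012730 = 7.137842
  θ̈ = (θ̇'−θ̇)/dt = (0.894940753−0.949530278)/0.012730 = -4.288258
  sinθ=0.181088, cosθ=0.983467
  F = (M+m)·ẍ + m·l·cosθ·θ̈ − m·l·sinθ·θ̇² = 11.359140 + -1.650523 − 0.063898 = 9.644719

F_0 = 11.343866 N
F_1 = -6.466284 N
F_2 = 1.160915 N
F_3 = 3.368524 N
F_4 = 1.689119 N
F_5 = -10.366787 N
F_6 = -1.573753 N
F_7 = 9.644719 N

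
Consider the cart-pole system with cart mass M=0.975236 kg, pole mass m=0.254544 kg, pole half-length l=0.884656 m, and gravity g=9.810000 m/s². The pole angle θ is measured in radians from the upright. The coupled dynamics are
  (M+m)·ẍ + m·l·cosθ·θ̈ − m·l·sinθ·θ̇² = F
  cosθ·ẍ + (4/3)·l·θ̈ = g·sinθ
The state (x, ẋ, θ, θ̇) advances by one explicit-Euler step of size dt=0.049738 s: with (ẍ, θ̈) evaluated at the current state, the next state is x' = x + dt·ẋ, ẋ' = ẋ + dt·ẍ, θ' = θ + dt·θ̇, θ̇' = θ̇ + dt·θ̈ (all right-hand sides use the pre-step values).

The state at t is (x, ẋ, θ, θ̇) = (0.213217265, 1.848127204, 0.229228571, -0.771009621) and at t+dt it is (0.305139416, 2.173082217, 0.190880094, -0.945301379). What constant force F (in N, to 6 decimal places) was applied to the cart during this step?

F = 7.235700 N

ẍ = (ẋ'−ẋ)/dt = (2.173082217−1.848127204)/0.049738 = 6.533335
θ̈ = (θ̇'−θ̇)/dt = (-0.945301379−-0.771009621)/0.049738 = -3.504197
sinθ=0.227226, cosθ=0.973842
F = (M+m)·ẍ + m·l·cosθ·θ̈ − m·l·sinθ·θ̇² = 8.034565 + -0.768448 − 0.030417 = 7.235700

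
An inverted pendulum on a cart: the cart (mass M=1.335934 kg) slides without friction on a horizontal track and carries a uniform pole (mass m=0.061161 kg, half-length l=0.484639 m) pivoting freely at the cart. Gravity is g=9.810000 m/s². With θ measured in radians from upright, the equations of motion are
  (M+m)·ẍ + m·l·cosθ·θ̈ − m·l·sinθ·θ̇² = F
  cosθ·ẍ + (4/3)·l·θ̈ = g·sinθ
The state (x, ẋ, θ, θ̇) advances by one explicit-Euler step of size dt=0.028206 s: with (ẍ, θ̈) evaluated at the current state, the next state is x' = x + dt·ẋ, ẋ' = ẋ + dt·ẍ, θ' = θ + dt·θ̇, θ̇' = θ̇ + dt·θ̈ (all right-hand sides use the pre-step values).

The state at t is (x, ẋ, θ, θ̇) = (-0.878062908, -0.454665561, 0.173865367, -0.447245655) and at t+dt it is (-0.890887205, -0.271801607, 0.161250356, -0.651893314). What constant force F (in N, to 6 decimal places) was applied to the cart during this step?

ẍ = (ẋ'−ẋ)/dt = (-0.271801607−-0.454665561)/0.028206 = 6.483158
θ̈ = (θ̇'−θ̇)/dt = (-0.651893314−-0.447245655)/0.028206 = -7.255465
sinθ=0.172991, cosθ=0.984923
F = (M+m)·ẍ + m·l·cosθ·θ̈ − m·l·sinθ·θ̇² = 9.057588 + -0.211817 − 0.001026 = 8.844745

F = 8.844745 N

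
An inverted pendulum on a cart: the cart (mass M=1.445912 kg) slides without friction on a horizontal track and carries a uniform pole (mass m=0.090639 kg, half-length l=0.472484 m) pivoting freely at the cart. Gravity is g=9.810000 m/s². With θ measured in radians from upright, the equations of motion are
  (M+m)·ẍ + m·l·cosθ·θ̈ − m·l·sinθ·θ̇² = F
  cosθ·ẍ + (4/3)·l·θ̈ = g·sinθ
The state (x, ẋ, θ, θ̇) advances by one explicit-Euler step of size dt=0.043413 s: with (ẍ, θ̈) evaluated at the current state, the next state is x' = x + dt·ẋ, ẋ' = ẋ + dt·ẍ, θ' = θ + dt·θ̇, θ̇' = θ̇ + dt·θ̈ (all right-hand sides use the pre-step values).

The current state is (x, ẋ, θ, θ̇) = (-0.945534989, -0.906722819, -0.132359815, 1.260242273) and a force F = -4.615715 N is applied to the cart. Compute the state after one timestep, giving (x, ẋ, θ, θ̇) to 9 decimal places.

sinθ=-0.131973682, cosθ=0.991253221
temp = (F + m·l·θ̇²·sinθ)/(M+m) = (-4.615715 + -0.008976306)/1.536551 = -3.009787053
θ̈ = (g·sinθ − cosθ·temp)/(l·(4/3 − m·cos²θ/(M+m))) = 2.802554109
ẍ = temp − m·l·θ̈·cosθ/(M+m) = -3.087214305
Euler: x'=-0.945534989+0.043413·-0.906722819=-0.984898547, ẋ'=-0.906722819+0.043413·-3.087214305=-1.040748054
       θ'=-0.132359815+0.043413·1.260242273=-0.077648917, θ̇'=1.260242273+0.043413·2.802554109=1.381909555

(-0.984898547, -1.040748054, -0.077648917, 1.381909555)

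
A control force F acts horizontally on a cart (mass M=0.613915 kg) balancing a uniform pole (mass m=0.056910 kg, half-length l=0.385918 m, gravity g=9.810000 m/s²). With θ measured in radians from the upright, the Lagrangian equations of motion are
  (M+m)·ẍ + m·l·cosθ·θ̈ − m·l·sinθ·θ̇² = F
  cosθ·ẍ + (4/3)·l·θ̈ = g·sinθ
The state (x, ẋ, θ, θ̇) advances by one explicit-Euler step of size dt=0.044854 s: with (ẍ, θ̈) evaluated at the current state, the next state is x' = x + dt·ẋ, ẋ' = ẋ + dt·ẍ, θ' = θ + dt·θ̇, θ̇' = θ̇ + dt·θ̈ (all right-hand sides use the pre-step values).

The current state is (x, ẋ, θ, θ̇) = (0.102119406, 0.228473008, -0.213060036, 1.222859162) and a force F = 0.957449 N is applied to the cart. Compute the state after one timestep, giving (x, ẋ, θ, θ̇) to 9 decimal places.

sinθ=-0.211451729, cosθ=0.977388442
temp = (F + m·l·θ̇²·sinθ)/(M+m) = (0.957449 + -0.006944608)/0.670825 = 1.416918558
θ̈ = (g·sinθ − cosθ·temp)/(l·(4/3 − m·cos²θ/(M+m))) = -7.157777044
ẍ = temp − m·l·θ̈·cosθ/(M+m) = 1.645962995
Euler: x'=0.102119406+0.044854·0.228473008=0.112367334, ẋ'=0.228473008+0.044854·1.645962995=0.302301032
       θ'=-0.213060036+0.044854·1.222859162=-0.158209911, θ̇'=1.222859162+0.044854·-7.157777044=0.901804230

(0.112367334, 0.302301032, -0.158209911, 0.901804230)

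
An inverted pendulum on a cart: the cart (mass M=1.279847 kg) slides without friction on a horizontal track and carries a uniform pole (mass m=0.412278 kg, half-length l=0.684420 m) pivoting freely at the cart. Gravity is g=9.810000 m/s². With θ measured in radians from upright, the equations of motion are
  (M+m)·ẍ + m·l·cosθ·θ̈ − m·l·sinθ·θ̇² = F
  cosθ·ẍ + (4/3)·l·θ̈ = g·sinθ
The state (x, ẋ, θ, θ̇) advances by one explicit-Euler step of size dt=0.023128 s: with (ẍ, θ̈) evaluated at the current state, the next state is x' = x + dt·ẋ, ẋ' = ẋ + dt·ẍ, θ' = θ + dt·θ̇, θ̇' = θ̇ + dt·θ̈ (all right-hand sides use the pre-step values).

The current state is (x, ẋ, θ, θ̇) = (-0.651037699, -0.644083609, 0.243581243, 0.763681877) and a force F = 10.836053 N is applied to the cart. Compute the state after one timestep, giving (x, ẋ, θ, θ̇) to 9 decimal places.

(-0.665934065, -0.476253440, 0.261243677, 0.645162893)

sinθ=0.241179692, cosθ=0.970480477
temp = (F + m·l·θ̇²·sinθ)/(M+m) = (10.836053 + 0.039689768)/1.692125 = 6.427269125
θ̈ = (g·sinθ − cosθ·temp)/(l·(4/3 − m·cos²θ/(M+m))) = -5.124480442
ẍ = temp − m·l·θ̈·cosθ/(M+m) = 7.256579414
Euler: x'=-0.651037699+0.023128·-0.644083609=-0.665934065, ẋ'=-0.644083609+0.023128·7.256579414=-0.476253440
       θ'=0.243581243+0.023128·0.763681877=0.261243677, θ̇'=0.763681877+0.023128·-5.124480442=0.645162893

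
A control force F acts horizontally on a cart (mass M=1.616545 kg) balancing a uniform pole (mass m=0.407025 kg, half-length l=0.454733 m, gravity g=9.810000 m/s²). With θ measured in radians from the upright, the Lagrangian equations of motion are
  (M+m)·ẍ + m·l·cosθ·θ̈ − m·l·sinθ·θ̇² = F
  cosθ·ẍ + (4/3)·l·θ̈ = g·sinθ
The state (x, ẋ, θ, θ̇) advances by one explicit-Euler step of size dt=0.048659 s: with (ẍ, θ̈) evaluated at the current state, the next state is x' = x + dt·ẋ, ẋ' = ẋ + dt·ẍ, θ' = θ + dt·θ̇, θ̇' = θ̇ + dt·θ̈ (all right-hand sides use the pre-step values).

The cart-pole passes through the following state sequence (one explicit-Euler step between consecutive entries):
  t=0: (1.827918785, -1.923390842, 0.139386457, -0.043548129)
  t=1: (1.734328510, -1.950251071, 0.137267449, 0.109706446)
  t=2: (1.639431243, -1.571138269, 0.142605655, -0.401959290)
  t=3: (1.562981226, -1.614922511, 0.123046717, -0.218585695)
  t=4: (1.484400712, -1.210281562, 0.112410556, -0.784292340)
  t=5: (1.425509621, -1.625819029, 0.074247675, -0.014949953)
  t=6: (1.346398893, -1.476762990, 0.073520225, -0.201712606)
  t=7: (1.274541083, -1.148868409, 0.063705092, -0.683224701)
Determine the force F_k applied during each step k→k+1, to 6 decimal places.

F_0 = -0.539787 N
F_1 = 13.837815 N
F_2 = -1.134664 N
F_3 = 14.691070 N
F_4 = -14.385694 N
F_5 = 5.490309 N
F_6 = 11.808905 N

step 0→1:
  ẍ = (ẋ'−ẋ)/dt = (-1.950251071−-1.923390842)/0.048659 = -0.552009
  θ̈ = (θ̇'−θ̇)/dt = (0.109706446−-0.043548129)/0.048659 = 3.149563
  sinθ=0.138936, cosθ=0.990301
  F = (M+m)·ẍ + m·l·cosθ·θ̈ − m·l·sinθ·θ̇² = -1.117030 + 0.577292 − 0.000049 = -0.539787
step 1→2:
  ẍ = (ẋ'−ẋ)/dt = (-1.571138269−-1.950251071)/0.048659 = 7.791216
  θ̈ = (θ̇'−θ̇)/dt = (-0.401959290−0.109706446)/0.048659 = -10.515336
  sinθ=0.136837, cosθ=0.990594
  F = (M+m)·ẍ + m·l·cosθ·θ̈ − m·l·sinθ·θ̇² = 15.766072 + -1.927952 − 0.000305 = 13.837815
step 2→3:
  ẍ = (ẋ'−ẋ)/dt = (-1.614922511−-1.571138269)/0.048659 = -0.899818
  θ̈ = (θ̇'−θ̇)/dt = (-0.218585695−-0.401959290)/0.048659 = 3.768544
  sinθ=0.142123, cosθ=0.989849
  F = (M+m)·ẍ + m·l·cosθ·θ̈ − m·l·sinθ·θ̇² = -1.820845 + 0.690431 − 0.004250 = -1.134664
step 3→4:
  ẍ = (ẋ'−ẋ)/dt = (-1.210281562−-1.614922511)/0.048659 = 8.315850
  θ̈ = (θ̇'−θ̇)/dt = (-0.784292340−-0.218585695)/0.048659 = -11.625941
  sinθ=0.122736, cosθ=0.992439
  F = (M+m)·ẍ + m·l·cosθ·θ̈ − m·l·sinθ·θ̇² = 16.827705 + -2.135549 − 0.001085 = 14.691070
step 4→5:
  ẍ = (ẋ'−ẋ)/dt = (-1.625819029−-1.210281562)/0.048659 = -8.539786
  θ̈ = (θ̇'−θ̇)/dt = (-0.014949953−-0.784292340)/0.048659 = 15.810896
  sinθ=0.112174, cosθ=0.993689
  F = (M+m)·ẍ + m·l·cosθ·θ̈ − m·l·sinθ·θ̇² = -17.280856 + 2.907933 − 0.012771 = -14.385694
step 5→6:
  ẍ = (ẋ'−ẋ)/dt = (-1.476762990−-1.625819029)/0.048659 = 3.063278
  θ̈ = (θ̇'−θ̇)/dt = (-0.201712606−-0.014949953)/0.048659 = -3.838193
  sinθ=0.074179, cosθ=0.997245
  F = (M+m)·ẍ + m·l·cosθ·θ̈ − m·l·sinθ·θ̇² = 6.198757 + -0.708445 − 0.000003 = 5.490309
step 6→7:
  ẍ = (ẋ'−ẋ)/dt = (-1.148868409−-1.476762990)/0.048659 = 6.738621
  θ̈ = (θ̇'−θ̇)/dt = (-0.683224701−-0.201712606)/0.048659 = -9.895643
  sinθ=0.073454, cosθ=0.997299
  F = (M+m)·ẍ + m·l·cosθ·θ̈ − m·l·sinθ·θ̇² = 13.636072 + -1.826614 − 0.000553 = 11.808905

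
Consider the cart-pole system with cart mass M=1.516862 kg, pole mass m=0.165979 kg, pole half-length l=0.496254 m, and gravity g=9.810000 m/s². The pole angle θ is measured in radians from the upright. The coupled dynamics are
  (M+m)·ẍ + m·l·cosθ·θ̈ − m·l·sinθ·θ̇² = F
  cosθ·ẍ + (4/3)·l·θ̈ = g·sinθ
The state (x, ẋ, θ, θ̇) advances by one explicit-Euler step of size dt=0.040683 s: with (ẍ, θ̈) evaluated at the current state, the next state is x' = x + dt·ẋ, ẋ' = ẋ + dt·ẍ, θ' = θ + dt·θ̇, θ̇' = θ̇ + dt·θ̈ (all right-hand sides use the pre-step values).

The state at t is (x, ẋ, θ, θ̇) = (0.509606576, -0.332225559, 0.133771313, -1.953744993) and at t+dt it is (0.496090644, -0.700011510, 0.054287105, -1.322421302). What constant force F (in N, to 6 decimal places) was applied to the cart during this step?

F = -13.988524 N

ẍ = (ẋ'−ẋ)/dt = (-0.700011510−-0.332225559)/0.040683 = -9.040286
θ̈ = (θ̇'−θ̇)/dt = (-1.322421302−-1.953744993)/0.040683 = 15.518120
sinθ=0.133373, cosθ=0.991066
F = (M+m)·ẍ + m·l·cosθ·θ̈ − m·l·sinθ·θ̇² = -15.213364 + 1.266773 − 0.041933 = -13.988524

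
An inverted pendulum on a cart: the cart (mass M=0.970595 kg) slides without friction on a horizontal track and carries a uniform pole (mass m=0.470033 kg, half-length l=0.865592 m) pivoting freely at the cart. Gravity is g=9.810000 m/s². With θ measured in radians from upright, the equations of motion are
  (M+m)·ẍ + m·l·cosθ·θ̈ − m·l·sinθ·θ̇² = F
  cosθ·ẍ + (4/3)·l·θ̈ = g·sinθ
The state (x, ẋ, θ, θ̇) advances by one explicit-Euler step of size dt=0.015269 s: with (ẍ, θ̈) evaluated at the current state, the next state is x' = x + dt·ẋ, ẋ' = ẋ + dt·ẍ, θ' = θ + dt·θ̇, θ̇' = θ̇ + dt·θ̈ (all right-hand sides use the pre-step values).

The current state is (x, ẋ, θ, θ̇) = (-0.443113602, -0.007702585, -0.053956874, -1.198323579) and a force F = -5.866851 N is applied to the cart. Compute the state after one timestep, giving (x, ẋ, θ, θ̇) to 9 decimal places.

sinθ=-0.053930697, cosθ=0.998544681
temp = (F + m·l·θ̇²·sinθ)/(M+m) = (-5.866851 + -0.031508362)/1.440628 = -4.094297322
θ̈ = (g·sinθ − cosθ·temp)/(l·(4/3 − m·cos²θ/(M+m))) = 4.079272534
ẍ = temp − m·l·θ̈·cosθ/(M+m) = -5.244673702
Euler: x'=-0.443113602+0.015269·-0.007702585=-0.443231213, ẋ'=-0.007702585+0.015269·-5.244673702=-0.087783508
       θ'=-0.053956874+0.015269·-1.198323579=-0.072254077, θ̇'=-1.198323579+0.015269·4.079272534=-1.136037167

(-0.443231213, -0.087783508, -0.072254077, -1.136037167)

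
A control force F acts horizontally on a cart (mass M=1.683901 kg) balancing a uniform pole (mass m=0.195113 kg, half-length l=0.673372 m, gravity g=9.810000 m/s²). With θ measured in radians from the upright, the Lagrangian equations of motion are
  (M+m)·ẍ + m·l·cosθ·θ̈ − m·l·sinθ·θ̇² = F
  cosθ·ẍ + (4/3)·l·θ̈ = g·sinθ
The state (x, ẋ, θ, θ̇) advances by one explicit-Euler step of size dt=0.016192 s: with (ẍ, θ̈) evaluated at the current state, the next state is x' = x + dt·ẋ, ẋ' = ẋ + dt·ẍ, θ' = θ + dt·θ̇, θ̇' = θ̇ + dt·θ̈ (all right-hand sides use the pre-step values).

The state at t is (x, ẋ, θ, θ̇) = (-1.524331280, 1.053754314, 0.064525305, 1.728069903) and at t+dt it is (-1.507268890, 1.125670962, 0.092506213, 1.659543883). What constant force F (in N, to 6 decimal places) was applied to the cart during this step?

ẍ = (ẋ'−ẋ)/dt = (1.125670962−1.053754314)/0.016192 = 4.441493
θ̈ = (θ̇'−θ̇)/dt = (1.659543883−1.728069903)/0.016192 = -4.232091
sinθ=0.064481, cosθ=0.997919
F = (M+m)·ẍ + m·l·cosθ·θ̈ − m·l·sinθ·θ̇² = 8.345627 + -0.554870 − 0.025298 = 7.765458

F = 7.765458 N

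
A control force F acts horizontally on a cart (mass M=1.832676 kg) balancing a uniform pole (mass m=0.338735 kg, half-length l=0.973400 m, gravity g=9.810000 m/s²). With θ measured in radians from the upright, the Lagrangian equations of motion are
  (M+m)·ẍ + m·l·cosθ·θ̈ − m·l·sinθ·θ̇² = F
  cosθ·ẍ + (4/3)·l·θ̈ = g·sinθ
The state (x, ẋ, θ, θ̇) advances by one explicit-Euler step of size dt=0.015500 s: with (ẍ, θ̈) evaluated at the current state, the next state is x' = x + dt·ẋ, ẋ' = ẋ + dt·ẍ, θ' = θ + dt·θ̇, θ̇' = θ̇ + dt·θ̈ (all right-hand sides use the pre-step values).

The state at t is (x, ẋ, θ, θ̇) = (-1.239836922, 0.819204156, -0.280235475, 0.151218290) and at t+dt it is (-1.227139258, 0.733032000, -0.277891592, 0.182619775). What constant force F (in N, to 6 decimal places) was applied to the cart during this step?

F = -11.427929 N

ẍ = (ẋ'−ẋ)/dt = (0.733032000−0.819204156)/0.015500 = -5.559494
θ̈ = (θ̇'−θ̇)/dt = (0.182619775−0.151218290)/0.015500 = 2.025902
sinθ=-0.276582, cosθ=0.960990
F = (M+m)·ẍ + m·l·cosθ·θ̈ − m·l·sinθ·θ̇² = -12.071946 + 0.641932 − -0.002085 = -11.427929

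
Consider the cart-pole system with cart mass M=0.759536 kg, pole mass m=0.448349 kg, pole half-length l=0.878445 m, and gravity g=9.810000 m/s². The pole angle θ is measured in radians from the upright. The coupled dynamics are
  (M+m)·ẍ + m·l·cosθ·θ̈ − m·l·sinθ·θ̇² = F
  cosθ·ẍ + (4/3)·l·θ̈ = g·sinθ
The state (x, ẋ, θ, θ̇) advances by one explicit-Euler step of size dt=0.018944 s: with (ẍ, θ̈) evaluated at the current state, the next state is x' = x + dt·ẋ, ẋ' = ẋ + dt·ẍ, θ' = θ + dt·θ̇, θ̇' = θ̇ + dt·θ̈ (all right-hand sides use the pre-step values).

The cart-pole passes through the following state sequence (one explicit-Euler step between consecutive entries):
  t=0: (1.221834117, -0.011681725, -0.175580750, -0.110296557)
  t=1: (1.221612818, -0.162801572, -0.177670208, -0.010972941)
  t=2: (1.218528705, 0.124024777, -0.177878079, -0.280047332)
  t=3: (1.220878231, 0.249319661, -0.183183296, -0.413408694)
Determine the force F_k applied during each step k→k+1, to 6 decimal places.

step 0→1:
  ẍ = (ẋ'−ẋ)/dt = (-0.162801572−-0.011681725)/0.018944 = -7.977188
  θ̈ = (θ̇'−θ̇)/dt = (-0.010972941−-0.110296557)/0.018944 = 5.243012
  sinθ=-0.174680, cosθ=0.984625
  F = (M+m)·ẍ + m·l·cosθ·θ̈ − m·l·sinθ·θ̇² = -9.635526 + 2.033212 − -0.000837 = -7.601477
step 1→2:
  ẍ = (ẋ'−ẋ)/dt = (0.124024777−-0.162801572)/0.018944 = 15.140749
  θ̈ = (θ̇'−θ̇)/dt = (-0.280047332−-0.010972941)/0.018944 = -14.203673
  sinθ=-0.176737, cosθ=0.984258
  F = (M+m)·ẍ + m·l·cosθ·θ̈ − m·l·sinθ·θ̇² = 18.288284 + -5.506054 − -0.000008 = 12.782238
step 2→3:
  ẍ = (ẋ'−ẋ)/dt = (0.249319661−0.124024777)/0.018944 = 6.613961
  θ̈ = (θ̇'−θ̇)/dt = (-0.413408694−-0.280047332)/0.018944 = -7.039768
  sinθ=-0.176942, cosθ=0.984221
  F = (M+m)·ẍ + m·l·cosθ·θ̈ − m·l·sinθ·θ̇² = 7.988905 + -2.728864 − -0.005465 = 5.265506

F_0 = -7.601477 N
F_1 = 12.782238 N
F_2 = 5.265506 N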